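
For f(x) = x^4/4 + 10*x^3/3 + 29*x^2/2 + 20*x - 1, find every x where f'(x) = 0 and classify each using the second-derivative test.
f'(x) = x^3 + 10*x^2 + 29*x + 20

Solve f'(x) = 0:
  Factor: x^3 + 10*x^2 + 29*x + 20 = (x + 1)*(x + 4)*(x + 5) = 0.
  ⇒ x = -5, -4, -1

f''(x) = 3*x^2 + 20*x + 29
Second-derivative test at each critical point:
  f''(-5) = 4 > 0 → local minimum
  f''(-4) = -3 < 0 → local maximum
  f''(-1) = 12 > 0 → local minimum

Critical points: x = -5 (local minimum); x = -4 (local maximum); x = -1 (local minimum)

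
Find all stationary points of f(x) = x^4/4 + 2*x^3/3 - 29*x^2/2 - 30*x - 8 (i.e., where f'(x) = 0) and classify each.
f'(x) = x^3 + 2*x^2 - 29*x - 30

Solve f'(x) = 0:
  Factor: x^3 + 2*x^2 - 29*x - 30 = (x - 5)*(x + 1)*(x + 6) = 0.
  ⇒ x = -6, -1, 5

f''(x) = 3*x^2 + 4*x - 29
Second-derivative test at each critical point:
  f''(-6) = 55 > 0 → local minimum
  f''(-1) = -30 < 0 → local maximum
  f''(5) = 66 > 0 → local minimum

Critical points: x = -6 (local minimum); x = -1 (local maximum); x = 5 (local minimum)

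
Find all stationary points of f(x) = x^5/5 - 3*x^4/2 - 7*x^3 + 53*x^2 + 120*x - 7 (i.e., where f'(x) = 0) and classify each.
f'(x) = x^4 - 6*x^3 - 21*x^2 + 106*x + 120

Solve f'(x) = 0:
  Factor: x^4 - 6*x^3 - 21*x^2 + 106*x + 120 = (x - 6)*(x - 5)*(x + 1)*(x + 4) = 0.
  ⇒ x = -4, -1, 5, 6

f''(x) = 4*x^3 - 18*x^2 - 42*x + 106
Second-derivative test at each critical point:
  f''(-4) = -270 < 0 → local maximum
  f''(-1) = 126 > 0 → local minimum
  f''(5) = -54 < 0 → local maximum
  f''(6) = 70 > 0 → local minimum

Critical points: x = -4 (local maximum); x = -1 (local minimum); x = 5 (local maximum); x = 6 (local minimum)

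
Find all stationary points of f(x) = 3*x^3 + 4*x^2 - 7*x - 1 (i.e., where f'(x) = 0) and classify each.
f'(x) = 9*x^2 + 8*x - 7

Solve f'(x) = 0:
  9*x^2 + 8*x - 7 = 0 has no rational roots; quadratic formula: x = (-8 ± √316)/18.
  ⇒ x = -sqrt(79)/9 - 4/9 ≈ -1.4320, -4/9 + sqrt(79)/9 ≈ 0.5431

f''(x) = 18*x + 8
Second-derivative test at each critical point:
  f''(-1.4320) = -17.7764 < 0 → local maximum
  f''(0.5431) = 17.7764 > 0 → local minimum

Critical points: x = -sqrt(79)/9 - 4/9 ≈ -1.4320 (local maximum); x = -4/9 + sqrt(79)/9 ≈ 0.5431 (local minimum)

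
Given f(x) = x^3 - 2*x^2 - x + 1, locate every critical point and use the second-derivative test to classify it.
f'(x) = 3*x^2 - 4*x - 1

Solve f'(x) = 0:
  3*x^2 - 4*x - 1 = 0 has no rational roots; quadratic formula: x = (4 ± √28)/6.
  ⇒ x = 2/3 - sqrt(7)/3 ≈ -0.2153, 2/3 + sqrt(7)/3 ≈ 1.5486

f''(x) = 6*x - 4
Second-derivative test at each critical point:
  f''(-0.2153) = -5.2915 < 0 → local maximum
  f''(1.5486) = 5.2915 > 0 → local minimum

Critical points: x = 2/3 - sqrt(7)/3 ≈ -0.2153 (local maximum); x = 2/3 + sqrt(7)/3 ≈ 1.5486 (local minimum)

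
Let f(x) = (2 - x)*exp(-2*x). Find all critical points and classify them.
f'(x) = (2*x - 5)*exp(-2*x)

Solve f'(x) = 0:
  f'(x) = (2*x - 5)·exp(-2*x) and exp(-2*x) > 0 for every x, so f'(x) = 0 ⇔ 2*x - 5 = 0.
  2*x - 5 = 0.
  ⇒ x = 5/2

f''(x) = 4*(3 - x)*exp(-2*x)
Second-derivative test at each critical point:
  f''(5/2) = 0.0135 > 0 → local minimum

Critical points: x = 5/2 (local minimum)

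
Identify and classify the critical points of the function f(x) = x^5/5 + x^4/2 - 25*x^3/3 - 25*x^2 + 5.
f'(x) = x*(x^3 + 2*x^2 - 25*x - 50)

Solve f'(x) = 0:
  Factor: x^4 + 2*x^3 - 25*x^2 - 50*x = x*(x - 5)*(x + 2)*(x + 5) = 0.
  ⇒ x = -5, -2, 0, 5

f''(x) = 4*x^3 + 6*x^2 - 50*x - 50
Second-derivative test at each critical point:
  f''(-5) = -150 < 0 → local maximum
  f''(-2) = 42 > 0 → local minimum
  f''(0) = -50 < 0 → local maximum
  f''(5) = 350 > 0 → local minimum

Critical points: x = -5 (local maximum); x = -2 (local minimum); x = 0 (local maximum); x = 5 (local minimum)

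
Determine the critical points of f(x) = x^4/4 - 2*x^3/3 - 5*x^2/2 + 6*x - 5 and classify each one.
f'(x) = x^3 - 2*x^2 - 5*x + 6

Solve f'(x) = 0:
  Factor: x^3 - 2*x^2 - 5*x + 6 = (x - 3)*(x - 1)*(x + 2) = 0.
  ⇒ x = -2, 1, 3

f''(x) = 3*x^2 - 4*x - 5
Second-derivative test at each critical point:
  f''(-2) = 15 > 0 → local minimum
  f''(1) = -6 < 0 → local maximum
  f''(3) = 10 > 0 → local minimum

Critical points: x = -2 (local minimum); x = 1 (local maximum); x = 3 (local minimum)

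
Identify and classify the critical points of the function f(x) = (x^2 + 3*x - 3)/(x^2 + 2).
f'(x) = (-3*x^2 + 10*x + 6)/(x^4 + 4*x^2 + 4)

Solve f'(x) = 0:
  f'(x) = -(3*x^2 - 10*x - 6)/(x^2 + 2)^2; the denominator is positive wherever f is defined, so f'(x) = 0 ⇔ -3*x^2 + 10*x + 6 = 0.
  3*x^2 - 10*x - 6 = 0 has no rational roots; quadratic formula: x = (10 ± √172)/6.
  ⇒ x = 5/3 - sqrt(43)/3 ≈ -0.5191, 5/3 + sqrt(43)/3 ≈ 3.8525

f''(x) = 2*(3*x^3 - 15*x^2 - 18*x + 10)/(x^6 + 6*x^4 + 12*x^2 + 8)
Second-derivative test at each critical point:
  f''(-0.5191) = 2.5462 > 0 → local minimum
  f''(3.8525) = -0.0462 < 0 → local maximum

Critical points: x = 5/3 - sqrt(43)/3 ≈ -0.5191 (local minimum); x = 5/3 + sqrt(43)/3 ≈ 3.8525 (local maximum)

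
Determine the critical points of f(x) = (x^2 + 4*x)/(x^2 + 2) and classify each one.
f'(x) = 4*(-x^2 + x + 2)/(x^4 + 4*x^2 + 4)

Solve f'(x) = 0:
  f'(x) = -4*(x - 2)*(x + 1)/(x^2 + 2)^2; the denominator is positive wherever f is defined, so f'(x) = 0 ⇔ -4*x^2 + 4*x + 8 = 0.
  Factor: -4*x^2 + 4*x + 8 = -4*(x - 2)*(x + 1) = 0.
  ⇒ x = -1, 2

f''(x) = 4*(2*x^3 - 3*x^2 - 12*x + 2)/(x^6 + 6*x^4 + 12*x^2 + 8)
Second-derivative test at each critical point:
  f''(-1) = 4/3 > 0 → local minimum
  f''(2) = -1/3 < 0 → local maximum

Critical points: x = -1 (local minimum); x = 2 (local maximum)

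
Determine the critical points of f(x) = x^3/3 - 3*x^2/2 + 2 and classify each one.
f'(x) = x*(x - 3)

Solve f'(x) = 0:
  Factor: x^2 - 3*x = x*(x - 3) = 0.
  ⇒ x = 0, 3

f''(x) = 2*x - 3
Second-derivative test at each critical point:
  f''(0) = -3 < 0 → local maximum
  f''(3) = 3 > 0 → local minimum

Critical points: x = 0 (local maximum); x = 3 (local minimum)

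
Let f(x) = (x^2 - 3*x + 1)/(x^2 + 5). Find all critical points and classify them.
f'(x) = (3*x^2 + 8*x - 15)/(x^4 + 10*x^2 + 25)

Solve f'(x) = 0:
  f'(x) = (3*x^2 + 8*x - 15)/(x^2 + 5)^2; the denominator is positive wherever f is defined, so f'(x) = 0 ⇔ 3*x^2 + 8*x - 15 = 0.
  3*x^2 + 8*x - 15 = 0 has no rational roots; quadratic formula: x = (-8 ± √244)/6.
  ⇒ x = -sqrt(61)/3 - 4/3 ≈ -3.9367, -4/3 + sqrt(61)/3 ≈ 1.2701

f''(x) = 2*(-3*x^3 - 12*x^2 + 45*x + 20)/(x^6 + 15*x^4 + 75*x^2 + 125)
Second-derivative test at each critical point:
  f''(-3.9367) = -0.0372 < 0 → local maximum
  f''(1.2701) = 0.3572 > 0 → local minimum

Critical points: x = -sqrt(61)/3 - 4/3 ≈ -3.9367 (local maximum); x = -4/3 + sqrt(61)/3 ≈ 1.2701 (local minimum)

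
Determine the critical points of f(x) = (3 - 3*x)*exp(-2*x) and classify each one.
f'(x) = 3*(2*x - 3)*exp(-2*x)

Solve f'(x) = 0:
  f'(x) = (6*x - 9)·exp(-2*x) and exp(-2*x) > 0 for every x, so f'(x) = 0 ⇔ 6*x - 9 = 0.
  Factor: 6*x - 9 = 3*(2*x - 3) = 0.
  ⇒ x = 3/2

f''(x) = 12*(2 - x)*exp(-2*x)
Second-derivative test at each critical point:
  f''(3/2) = 0.2987 > 0 → local minimum

Critical points: x = 3/2 (local minimum)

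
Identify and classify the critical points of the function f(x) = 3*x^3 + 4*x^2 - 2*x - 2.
f'(x) = 9*x^2 + 8*x - 2

Solve f'(x) = 0:
  9*x^2 + 8*x - 2 = 0 has no rational roots; quadratic formula: x = (-8 ± √136)/18.
  ⇒ x = -sqrt(34)/9 - 4/9 ≈ -1.0923, -4/9 + sqrt(34)/9 ≈ 0.2034

f''(x) = 18*x + 8
Second-derivative test at each critical point:
  f''(-1.0923) = -11.6619 < 0 → local maximum
  f''(0.2034) = 11.6619 > 0 → local minimum

Critical points: x = -sqrt(34)/9 - 4/9 ≈ -1.0923 (local maximum); x = -4/9 + sqrt(34)/9 ≈ 0.2034 (local minimum)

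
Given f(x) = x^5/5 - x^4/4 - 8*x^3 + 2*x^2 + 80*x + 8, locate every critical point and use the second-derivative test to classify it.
f'(x) = x^4 - x^3 - 24*x^2 + 4*x + 80

Solve f'(x) = 0:
  Factor: x^4 - x^3 - 24*x^2 + 4*x + 80 = (x - 5)*(x - 2)*(x + 2)*(x + 4) = 0.
  ⇒ x = -4, -2, 2, 5

f''(x) = 4*x^3 - 3*x^2 - 48*x + 4
Second-derivative test at each critical point:
  f''(-4) = -108 < 0 → local maximum
  f''(-2) = 56 > 0 → local minimum
  f''(2) = -72 < 0 → local maximum
  f''(5) = 189 > 0 → local minimum

Critical points: x = -4 (local maximum); x = -2 (local minimum); x = 2 (local maximum); x = 5 (local minimum)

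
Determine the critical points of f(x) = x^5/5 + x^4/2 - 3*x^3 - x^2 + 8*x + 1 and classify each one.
f'(x) = x^4 + 2*x^3 - 9*x^2 - 2*x + 8

Solve f'(x) = 0:
  Factor: x^4 + 2*x^3 - 9*x^2 - 2*x + 8 = (x - 2)*(x - 1)*(x + 1)*(x + 4) = 0.
  ⇒ x = -4, -1, 1, 2

f''(x) = 4*x^3 + 6*x^2 - 18*x - 2
Second-derivative test at each critical point:
  f''(-4) = -90 < 0 → local maximum
  f''(-1) = 18 > 0 → local minimum
  f''(1) = -10 < 0 → local maximum
  f''(2) = 18 > 0 → local minimum

Critical points: x = -4 (local maximum); x = -1 (local minimum); x = 1 (local maximum); x = 2 (local minimum)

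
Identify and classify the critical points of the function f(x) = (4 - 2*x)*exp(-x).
f'(x) = 2*(x - 3)*exp(-x)

Solve f'(x) = 0:
  f'(x) = (2*x - 6)·exp(-x) and exp(-x) > 0 for every x, so f'(x) = 0 ⇔ 2*x - 6 = 0.
  Factor: 2*x - 6 = 2*(x - 3) = 0.
  ⇒ x = 3

f''(x) = 2*(4 - x)*exp(-x)
Second-derivative test at each critical point:
  f''(3) = 0.0996 > 0 → local minimum

Critical points: x = 3 (local minimum)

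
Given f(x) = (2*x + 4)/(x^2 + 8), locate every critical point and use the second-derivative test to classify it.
f'(x) = 2*(x^2 - 2*x*(x + 2) + 8)/(x^2 + 8)^2

Solve f'(x) = 0:
  f'(x) = -2*(x^2 + 4*x - 8)/(x^2 + 8)^2; the denominator is positive wherever f is defined, so f'(x) = 0 ⇔ -2*x^2 - 8*x + 16 = 0.
  Factor: -2*x^2 - 8*x + 16 = -2*(x^2 + 4*x - 8); x^2 + 4*x - 8 = 0 has no rational roots; quadratic formula: x = (-4 ± √48)/2.
  ⇒ x = -2*sqrt(3) - 2 ≈ -5.4641, -2 + 2*sqrt(3) ≈ 1.4641

f''(x) = 4*(4*x^2*(x + 2) - (3*x + 2)*(x^2 + 8))/(x^2 + 8)^3
Second-derivative test at each critical point:
  f''(-5.4641) = 0.0097 > 0 → local minimum
  f''(1.4641) = -0.1347 < 0 → local maximum

Critical points: x = -2*sqrt(3) - 2 ≈ -5.4641 (local minimum); x = -2 + 2*sqrt(3) ≈ 1.4641 (local maximum)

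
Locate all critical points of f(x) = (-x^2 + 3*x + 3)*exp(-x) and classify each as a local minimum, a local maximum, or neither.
f'(x) = x*(x - 5)*exp(-x)

Solve f'(x) = 0:
  f'(x) = (x^2 - 5*x)·exp(-x) and exp(-x) > 0 for every x, so f'(x) = 0 ⇔ x^2 - 5*x = 0.
  Factor: x^2 - 5*x = x*(x - 5) = 0.
  ⇒ x = 0, 5

f''(x) = (-x^2 + 7*x - 5)*exp(-x)
Second-derivative test at each critical point:
  f''(0) = -5 < 0 → local maximum
  f''(5) = 0.0337 > 0 → local minimum

Critical points: x = 0 (local maximum); x = 5 (local minimum)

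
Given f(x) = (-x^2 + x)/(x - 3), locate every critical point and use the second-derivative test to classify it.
f'(x) = (-x^2 + 6*x - 3)/(x^2 - 6*x + 9)

Solve f'(x) = 0:
  f'(x) = -(x^2 - 6*x + 3)/(x - 3)^2; the denominator is positive wherever f is defined, so f'(x) = 0 ⇔ -x^2 + 6*x - 3 = 0.
  x^2 - 6*x + 3 = 0 has no rational roots; quadratic formula: x = (6 ± √24)/2.
  ⇒ x = 3 - sqrt(6) ≈ 0.5505, sqrt(6) + 3 ≈ 5.4495

f''(x) = -12/(x^3 - 9*x^2 + 27*x - 27)
Second-derivative test at each critical point:
  f''(0.5505) = 0.8165 > 0 → local minimum
  f''(5.4495) = -0.8165 < 0 → local maximum

Critical points: x = 3 - sqrt(6) ≈ 0.5505 (local minimum); x = sqrt(6) + 3 ≈ 5.4495 (local maximum)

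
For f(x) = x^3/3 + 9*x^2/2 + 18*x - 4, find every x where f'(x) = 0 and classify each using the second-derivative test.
f'(x) = x^2 + 9*x + 18

Solve f'(x) = 0:
  Factor: x^2 + 9*x + 18 = (x + 3)*(x + 6) = 0.
  ⇒ x = -6, -3

f''(x) = 2*x + 9
Second-derivative test at each critical point:
  f''(-6) = -3 < 0 → local maximum
  f''(-3) = 3 > 0 → local minimum

Critical points: x = -6 (local maximum); x = -3 (local minimum)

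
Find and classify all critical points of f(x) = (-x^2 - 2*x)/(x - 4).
f'(x) = (-x^2 + 8*x + 8)/(x^2 - 8*x + 16)

Solve f'(x) = 0:
  f'(x) = -(x^2 - 8*x - 8)/(x - 4)^2; the denominator is positive wherever f is defined, so f'(x) = 0 ⇔ -x^2 + 8*x + 8 = 0.
  x^2 - 8*x - 8 = 0 has no rational roots; quadratic formula: x = (8 ± √96)/2.
  ⇒ x = 4 - 2*sqrt(6) ≈ -0.8990, 4 + 2*sqrt(6) ≈ 8.8990

f''(x) = -48/(x^3 - 12*x^2 + 48*x - 64)
Second-derivative test at each critical point:
  f''(-0.8990) = 0.4082 > 0 → local minimum
  f''(8.8990) = -0.4082 < 0 → local maximum

Critical points: x = 4 - 2*sqrt(6) ≈ -0.8990 (local minimum); x = 4 + 2*sqrt(6) ≈ 8.8990 (local maximum)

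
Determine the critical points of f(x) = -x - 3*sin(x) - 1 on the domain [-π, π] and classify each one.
f'(x) = -3*cos(x) - 1

Solve f'(x) = 0 on [-π, π]:
  f'(x) = 0 ⇔ cos(x) = -1/3, i.e. x = ±arccos(-1/3) + 2nπ; keep the solutions lying in [-π, π].
  ⇒ x = -acos(-1/3) ≈ -1.9106, acos(-1/3) ≈ 1.9106

f''(x) = 3*sin(x)
Second-derivative test at each critical point:
  f''(-1.9106) = -2.8284 < 0 → local maximum
  f''(1.9106) = 2.8284 > 0 → local minimum

Critical points: x = -acos(-1/3) ≈ -1.9106 (local maximum); x = acos(-1/3) ≈ 1.9106 (local minimum)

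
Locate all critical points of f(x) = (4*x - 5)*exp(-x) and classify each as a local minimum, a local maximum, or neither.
f'(x) = (9 - 4*x)*exp(-x)

Solve f'(x) = 0:
  f'(x) = (9 - 4*x)·exp(-x) and exp(-x) > 0 for every x, so f'(x) = 0 ⇔ 9 - 4*x = 0.
  9 - 4*x = 0.
  ⇒ x = 9/4

f''(x) = (4*x - 13)*exp(-x)
Second-derivative test at each critical point:
  f''(9/4) = -0.4216 < 0 → local maximum

Critical points: x = 9/4 (local maximum)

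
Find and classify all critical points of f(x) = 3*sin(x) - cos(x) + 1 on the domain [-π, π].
f'(x) = sin(x) + 3*cos(x)

Solve f'(x) = 0 on [-π, π]:
  f'(x) = 0 ⇔ 3*cos(x) = -sin(x) ⇔ tan(x) = -3, i.e. x = arctan(-3) + nπ; keep the solutions lying in [-π, π].
  ⇒ x = -atan(3) ≈ -1.2490, pi - atan(3) ≈ 1.8925

f''(x) = -3*sin(x) + cos(x)
Second-derivative test at each critical point:
  f''(-1.2490) = 3.1623 > 0 → local minimum
  f''(1.8925) = -3.1623 < 0 → local maximum

Critical points: x = -atan(3) ≈ -1.2490 (local minimum); x = pi - atan(3) ≈ 1.8925 (local maximum)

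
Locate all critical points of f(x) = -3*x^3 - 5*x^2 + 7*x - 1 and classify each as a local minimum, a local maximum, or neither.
f'(x) = -9*x^2 - 10*x + 7

Solve f'(x) = 0:
  9*x^2 + 10*x - 7 = 0 has no rational roots; quadratic formula: x = (-10 ± √352)/18.
  ⇒ x = -2*sqrt(22)/9 - 5/9 ≈ -1.5979, -5/9 + 2*sqrt(22)/9 ≈ 0.4868

f''(x) = -18*x - 10
Second-derivative test at each critical point:
  f''(-1.5979) = 18.7617 > 0 → local minimum
  f''(0.4868) = -18.7617 < 0 → local maximum

Critical points: x = -2*sqrt(22)/9 - 5/9 ≈ -1.5979 (local minimum); x = -5/9 + 2*sqrt(22)/9 ≈ 0.4868 (local maximum)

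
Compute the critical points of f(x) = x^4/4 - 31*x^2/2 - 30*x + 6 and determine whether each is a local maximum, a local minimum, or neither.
f'(x) = x^3 - 31*x - 30

Solve f'(x) = 0:
  Factor: x^3 - 31*x - 30 = (x - 6)*(x + 1)*(x + 5) = 0.
  ⇒ x = -5, -1, 6

f''(x) = 3*x^2 - 31
Second-derivative test at each critical point:
  f''(-5) = 44 > 0 → local minimum
  f''(-1) = -28 < 0 → local maximum
  f''(6) = 77 > 0 → local minimum

Critical points: x = -5 (local minimum); x = -1 (local maximum); x = 6 (local minimum)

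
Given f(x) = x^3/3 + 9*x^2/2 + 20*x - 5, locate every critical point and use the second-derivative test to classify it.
f'(x) = x^2 + 9*x + 20

Solve f'(x) = 0:
  Factor: x^2 + 9*x + 20 = (x + 4)*(x + 5) = 0.
  ⇒ x = -5, -4

f''(x) = 2*x + 9
Second-derivative test at each critical point:
  f''(-5) = -1 < 0 → local maximum
  f''(-4) = 1 > 0 → local minimum

Critical points: x = -5 (local maximum); x = -4 (local minimum)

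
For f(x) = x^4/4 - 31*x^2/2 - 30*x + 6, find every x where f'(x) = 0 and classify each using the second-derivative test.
f'(x) = x^3 - 31*x - 30

Solve f'(x) = 0:
  Factor: x^3 - 31*x - 30 = (x - 6)*(x + 1)*(x + 5) = 0.
  ⇒ x = -5, -1, 6

f''(x) = 3*x^2 - 31
Second-derivative test at each critical point:
  f''(-5) = 44 > 0 → local minimum
  f''(-1) = -28 < 0 → local maximum
  f''(6) = 77 > 0 → local minimum

Critical points: x = -5 (local minimum); x = -1 (local maximum); x = 6 (local minimum)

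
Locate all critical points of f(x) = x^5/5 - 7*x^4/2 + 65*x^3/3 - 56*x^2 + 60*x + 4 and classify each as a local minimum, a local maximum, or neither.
f'(x) = x^4 - 14*x^3 + 65*x^2 - 112*x + 60

Solve f'(x) = 0:
  Factor: x^4 - 14*x^3 + 65*x^2 - 112*x + 60 = (x - 6)*(x - 5)*(x - 2)*(x - 1) = 0.
  ⇒ x = 1, 2, 5, 6

f''(x) = 4*x^3 - 42*x^2 + 130*x - 112
Second-derivative test at each critical point:
  f''(1) = -20 < 0 → local maximum
  f''(2) = 12 > 0 → local minimum
  f''(5) = -12 < 0 → local maximum
  f''(6) = 20 > 0 → local minimum

Critical points: x = 1 (local maximum); x = 2 (local minimum); x = 5 (local maximum); x = 6 (local minimum)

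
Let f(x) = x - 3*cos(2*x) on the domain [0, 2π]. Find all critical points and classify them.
f'(x) = 6*sin(2*x) + 1

Solve f'(x) = 0 on [0, 2π]:
  f'(x) = 0 ⇔ sin(2*x) = -1/6, i.e. 2*x = arcsin(-1/6) + 2nπ or 2*x = π − arcsin(-1/6) + 2nπ; keep the solutions lying in [0, 2π].
  ⇒ x = asin(1/6)/2 + pi/2 ≈ 1.6545, pi - asin(1/6)/2 ≈ 3.0579, asin(1/6)/2 + 3*pi/2 ≈ 4.7961, -asin(1/6)/2 + 2*pi ≈ 6.1995

f''(x) = 12*cos(2*x)
Second-derivative test at each critical point:
  f''(1.6545) = -11.8322 < 0 → local maximum
  f''(3.0579) = 11.8322 > 0 → local minimum
  f''(4.7961) = -11.8322 < 0 → local maximum
  f''(6.1995) = 11.8322 > 0 → local minimum

Critical points: x = asin(1/6)/2 + pi/2 ≈ 1.6545 (local maximum); x = pi - asin(1/6)/2 ≈ 3.0579 (local minimum); x = asin(1/6)/2 + 3*pi/2 ≈ 4.7961 (local maximum); x = -asin(1/6)/2 + 2*pi ≈ 6.1995 (local minimum)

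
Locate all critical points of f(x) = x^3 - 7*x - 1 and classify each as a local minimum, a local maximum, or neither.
f'(x) = 3*x^2 - 7

Solve f'(x) = 0:
  3*x^2 - 7 = 0 has no rational roots; quadratic formula: x = (0 ± √84)/6.
  ⇒ x = -sqrt(21)/3 ≈ -1.5275, sqrt(21)/3 ≈ 1.5275

f''(x) = 6*x
Second-derivative test at each critical point:
  f''(-1.5275) = -9.1652 < 0 → local maximum
  f''(1.5275) = 9.1652 > 0 → local minimum

Critical points: x = -sqrt(21)/3 ≈ -1.5275 (local maximum); x = sqrt(21)/3 ≈ 1.5275 (local minimum)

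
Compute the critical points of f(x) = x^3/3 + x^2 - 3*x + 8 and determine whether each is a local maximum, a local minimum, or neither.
f'(x) = x^2 + 2*x - 3

Solve f'(x) = 0:
  Factor: x^2 + 2*x - 3 = (x - 1)*(x + 3) = 0.
  ⇒ x = -3, 1

f''(x) = 2*x + 2
Second-derivative test at each critical point:
  f''(-3) = -4 < 0 → local maximum
  f''(1) = 4 > 0 → local minimum

Critical points: x = -3 (local maximum); x = 1 (local minimum)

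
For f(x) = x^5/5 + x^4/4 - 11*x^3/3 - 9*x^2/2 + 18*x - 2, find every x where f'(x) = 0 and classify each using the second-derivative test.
f'(x) = x^4 + x^3 - 11*x^2 - 9*x + 18

Solve f'(x) = 0:
  Factor: x^4 + x^3 - 11*x^2 - 9*x + 18 = (x - 3)*(x - 1)*(x + 2)*(x + 3) = 0.
  ⇒ x = -3, -2, 1, 3

f''(x) = 4*x^3 + 3*x^2 - 22*x - 9
Second-derivative test at each critical point:
  f''(-3) = -24 < 0 → local maximum
  f''(-2) = 15 > 0 → local minimum
  f''(1) = -24 < 0 → local maximum
  f''(3) = 60 > 0 → local minimum

Critical points: x = -3 (local maximum); x = -2 (local minimum); x = 1 (local maximum); x = 3 (local minimum)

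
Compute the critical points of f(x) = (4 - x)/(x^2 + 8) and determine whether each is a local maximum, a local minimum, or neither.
f'(x) = (-x^2 + 2*x*(x - 4) - 8)/(x^2 + 8)^2

Solve f'(x) = 0:
  f'(x) = (x^2 - 8*x - 8)/(x^2 + 8)^2; the denominator is positive wherever f is defined, so f'(x) = 0 ⇔ x^2 - 8*x - 8 = 0.
  x^2 - 8*x - 8 = 0 has no rational roots; quadratic formula: x = (8 ± √96)/2.
  ⇒ x = 4 - 2*sqrt(6) ≈ -0.8990, 4 + 2*sqrt(6) ≈ 8.8990

f''(x) = 2*(4*x^2*(4 - x) + (3*x - 4)*(x^2 + 8))/(x^2 + 8)^3
Second-derivative test at each critical point:
  f''(-0.8990) = -0.1263 < 0 → local maximum
  f''(8.8990) = 0.0013 > 0 → local minimum

Critical points: x = 4 - 2*sqrt(6) ≈ -0.8990 (local maximum); x = 4 + 2*sqrt(6) ≈ 8.8990 (local minimum)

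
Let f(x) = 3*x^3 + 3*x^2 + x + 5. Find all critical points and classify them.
f'(x) = 9*x^2 + 6*x + 1

Solve f'(x) = 0:
  Factor: 9*x^2 + 6*x + 1 = (3*x + 1)^2 = 0.
  ⇒ x = -1/3

f''(x) = 18*x + 6
Second-derivative test at each critical point:
  f''(-1/3) = 0, so the second-derivative test is inconclusive; use the first-derivative test: f'(-7/12) = 0.5625, f'(-1/12) = 0.5625 — f' is positive on both sides (no sign change) → neither a local maximum nor a local minimum

Critical points: x = -1/3 (neither)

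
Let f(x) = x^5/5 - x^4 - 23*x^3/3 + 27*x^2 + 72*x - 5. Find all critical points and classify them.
f'(x) = x^4 - 4*x^3 - 23*x^2 + 54*x + 72

Solve f'(x) = 0:
  Factor: x^4 - 4*x^3 - 23*x^2 + 54*x + 72 = (x - 6)*(x - 3)*(x + 1)*(x + 4) = 0.
  ⇒ x = -4, -1, 3, 6

f''(x) = 4*x^3 - 12*x^2 - 46*x + 54
Second-derivative test at each critical point:
  f''(-4) = -210 < 0 → local maximum
  f''(-1) = 84 > 0 → local minimum
  f''(3) = -84 < 0 → local maximum
  f''(6) = 210 > 0 → local minimum

Critical points: x = -4 (local maximum); x = -1 (local minimum); x = 3 (local maximum); x = 6 (local minimum)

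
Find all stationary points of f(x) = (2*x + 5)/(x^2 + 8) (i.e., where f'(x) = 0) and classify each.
f'(x) = 2*(-x^2 - 5*x + 8)/(x^4 + 16*x^2 + 64)

Solve f'(x) = 0:
  f'(x) = -2*(x^2 + 5*x - 8)/(x^2 + 8)^2; the denominator is positive wherever f is defined, so f'(x) = 0 ⇔ -2*x^2 - 10*x + 16 = 0.
  Factor: -2*x^2 - 10*x + 16 = -2*(x^2 + 5*x - 8); x^2 + 5*x - 8 = 0 has no rational roots; quadratic formula: x = (-5 ± √57)/2.
  ⇒ x = -sqrt(57)/2 - 5/2 ≈ -6.2749, -5/2 + sqrt(57)/2 ≈ 1.2749

f''(x) = 2*(4*x^2*(2*x + 5) - (6*x + 5)*(x^2 + 8))/(x^2 + 8)^3
Second-derivative test at each critical point:
  f''(-6.2749) = 0.0067 > 0 → local minimum
  f''(1.2749) = -0.1630 < 0 → local maximum

Critical points: x = -sqrt(57)/2 - 5/2 ≈ -6.2749 (local minimum); x = -5/2 + sqrt(57)/2 ≈ 1.2749 (local maximum)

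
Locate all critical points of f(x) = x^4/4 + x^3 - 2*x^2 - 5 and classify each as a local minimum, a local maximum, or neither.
f'(x) = x*(x^2 + 3*x - 4)

Solve f'(x) = 0:
  Factor: x^3 + 3*x^2 - 4*x = x*(x - 1)*(x + 4) = 0.
  ⇒ x = -4, 0, 1

f''(x) = 3*x^2 + 6*x - 4
Second-derivative test at each critical point:
  f''(-4) = 20 > 0 → local minimum
  f''(0) = -4 < 0 → local maximum
  f''(1) = 5 > 0 → local minimum

Critical points: x = -4 (local minimum); x = 0 (local maximum); x = 1 (local minimum)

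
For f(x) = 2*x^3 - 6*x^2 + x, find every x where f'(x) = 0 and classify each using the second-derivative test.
f'(x) = 6*x^2 - 12*x + 1

Solve f'(x) = 0:
  6*x^2 - 12*x + 1 = 0 has no rational roots; quadratic formula: x = (12 ± √120)/12.
  ⇒ x = 1 - sqrt(30)/6 ≈ 0.0871, sqrt(30)/6 + 1 ≈ 1.9129

f''(x) = 12*x - 12
Second-derivative test at each critical point:
  f''(0.0871) = -10.9545 < 0 → local maximum
  f''(1.9129) = 10.9545 > 0 → local minimum

Critical points: x = 1 - sqrt(30)/6 ≈ 0.0871 (local maximum); x = sqrt(30)/6 + 1 ≈ 1.9129 (local minimum)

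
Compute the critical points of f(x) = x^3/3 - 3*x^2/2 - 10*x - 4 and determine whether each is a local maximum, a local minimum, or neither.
f'(x) = x^2 - 3*x - 10

Solve f'(x) = 0:
  Factor: x^2 - 3*x - 10 = (x - 5)*(x + 2) = 0.
  ⇒ x = -2, 5

f''(x) = 2*x - 3
Second-derivative test at each critical point:
  f''(-2) = -7 < 0 → local maximum
  f''(5) = 7 > 0 → local minimum

Critical points: x = -2 (local maximum); x = 5 (local minimum)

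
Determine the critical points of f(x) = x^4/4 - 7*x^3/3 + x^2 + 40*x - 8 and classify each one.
f'(x) = x^3 - 7*x^2 + 2*x + 40

Solve f'(x) = 0:
  Factor: x^3 - 7*x^2 + 2*x + 40 = (x - 5)*(x - 4)*(x + 2) = 0.
  ⇒ x = -2, 4, 5

f''(x) = 3*x^2 - 14*x + 2
Second-derivative test at each critical point:
  f''(-2) = 42 > 0 → local minimum
  f''(4) = -6 < 0 → local maximum
  f''(5) = 7 > 0 → local minimum

Critical points: x = -2 (local minimum); x = 4 (local maximum); x = 5 (local minimum)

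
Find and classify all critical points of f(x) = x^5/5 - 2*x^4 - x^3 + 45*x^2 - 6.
f'(x) = x*(x^3 - 8*x^2 - 3*x + 90)

Solve f'(x) = 0:
  Factor: x^4 - 8*x^3 - 3*x^2 + 90*x = x*(x - 6)*(x - 5)*(x + 3) = 0.
  ⇒ x = -3, 0, 5, 6

f''(x) = 4*x^3 - 24*x^2 - 6*x + 90
Second-derivative test at each critical point:
  f''(-3) = -216 < 0 → local maximum
  f''(0) = 90 > 0 → local minimum
  f''(5) = -40 < 0 → local maximum
  f''(6) = 54 > 0 → local minimum

Critical points: x = -3 (local maximum); x = 0 (local minimum); x = 5 (local maximum); x = 6 (local minimum)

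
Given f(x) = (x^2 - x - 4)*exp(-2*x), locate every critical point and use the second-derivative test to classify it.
f'(x) = (-2*x^2 + 4*x + 7)*exp(-2*x)

Solve f'(x) = 0:
  f'(x) = (-2*x^2 + 4*x + 7)·exp(-2*x) and exp(-2*x) > 0 for every x, so f'(x) = 0 ⇔ -2*x^2 + 4*x + 7 = 0.
  2*x^2 - 4*x - 7 = 0 has no rational roots; quadratic formula: x = (4 ± √72)/4.
  ⇒ x = 1 - 3*sqrt(2)/2 ≈ -1.1213, 1 + 3*sqrt(2)/2 ≈ 3.1213

f''(x) = 2*(2*x^2 - 6*x - 5)*exp(-2*x)
Second-derivative test at each critical point:
  f''(-1.1213) = 79.9158 > 0 → local minimum
  f''(3.1213) = -0.0165 < 0 → local maximum

Critical points: x = 1 - 3*sqrt(2)/2 ≈ -1.1213 (local minimum); x = 1 + 3*sqrt(2)/2 ≈ 3.1213 (local maximum)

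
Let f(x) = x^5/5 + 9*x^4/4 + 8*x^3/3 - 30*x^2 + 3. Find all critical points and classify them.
f'(x) = x*(x^3 + 9*x^2 + 8*x - 60)

Solve f'(x) = 0:
  Factor: x^4 + 9*x^3 + 8*x^2 - 60*x = x*(x - 2)*(x + 5)*(x + 6) = 0.
  ⇒ x = -6, -5, 0, 2

f''(x) = 4*x^3 + 27*x^2 + 16*x - 60
Second-derivative test at each critical point:
  f''(-6) = -48 < 0 → local maximum
  f''(-5) = 35 > 0 → local minimum
  f''(0) = -60 < 0 → local maximum
  f''(2) = 112 > 0 → local minimum

Critical points: x = -6 (local maximum); x = -5 (local minimum); x = 0 (local maximum); x = 2 (local minimum)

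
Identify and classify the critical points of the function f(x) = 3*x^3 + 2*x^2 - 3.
f'(x) = x*(9*x + 4)

Solve f'(x) = 0:
  Factor: 9*x^2 + 4*x = x*(9*x + 4) = 0.
  ⇒ x = -4/9, 0

f''(x) = 18*x + 4
Second-derivative test at each critical point:
  f''(-4/9) = -4 < 0 → local maximum
  f''(0) = 4 > 0 → local minimum

Critical points: x = -4/9 (local maximum); x = 0 (local minimum)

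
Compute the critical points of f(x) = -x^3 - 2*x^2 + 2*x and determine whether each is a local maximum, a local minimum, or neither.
f'(x) = -3*x^2 - 4*x + 2

Solve f'(x) = 0:
  3*x^2 + 4*x - 2 = 0 has no rational roots; quadratic formula: x = (-4 ± √40)/6.
  ⇒ x = -sqrt(10)/3 - 2/3 ≈ -1.7208, -2/3 + sqrt(10)/3 ≈ 0.3874

f''(x) = -6*x - 4
Second-derivative test at each critical point:
  f''(-1.7208) = 6.3246 > 0 → local minimum
  f''(0.3874) = -6.3246 < 0 → local maximum

Critical points: x = -sqrt(10)/3 - 2/3 ≈ -1.7208 (local minimum); x = -2/3 + sqrt(10)/3 ≈ 0.3874 (local maximum)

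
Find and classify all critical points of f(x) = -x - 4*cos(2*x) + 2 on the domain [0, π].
f'(x) = 8*sin(2*x) - 1

Solve f'(x) = 0 on [0, π]:
  f'(x) = 0 ⇔ sin(2*x) = 1/8, i.e. 2*x = arcsin(1/8) + 2nπ or 2*x = π − arcsin(1/8) + 2nπ; keep the solutions lying in [0, π].
  ⇒ x = asin(1/8)/2 ≈ 0.0627, -asin(1/8)/2 + pi/2 ≈ 1.5081

f''(x) = 16*cos(2*x)
Second-derivative test at each critical point:
  f''(0.0627) = 15.8745 > 0 → local minimum
  f''(1.5081) = -15.8745 < 0 → local maximum

Critical points: x = asin(1/8)/2 ≈ 0.0627 (local minimum); x = -asin(1/8)/2 + pi/2 ≈ 1.5081 (local maximum)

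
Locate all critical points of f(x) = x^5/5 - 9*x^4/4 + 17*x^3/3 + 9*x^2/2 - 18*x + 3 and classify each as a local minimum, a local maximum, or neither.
f'(x) = x^4 - 9*x^3 + 17*x^2 + 9*x - 18

Solve f'(x) = 0:
  Factor: x^4 - 9*x^3 + 17*x^2 + 9*x - 18 = (x - 6)*(x - 3)*(x - 1)*(x + 1) = 0.
  ⇒ x = -1, 1, 3, 6

f''(x) = 4*x^3 - 27*x^2 + 34*x + 9
Second-derivative test at each critical point:
  f''(-1) = -56 < 0 → local maximum
  f''(1) = 20 > 0 → local minimum
  f''(3) = -24 < 0 → local maximum
  f''(6) = 105 > 0 → local minimum

Critical points: x = -1 (local maximum); x = 1 (local minimum); x = 3 (local maximum); x = 6 (local minimum)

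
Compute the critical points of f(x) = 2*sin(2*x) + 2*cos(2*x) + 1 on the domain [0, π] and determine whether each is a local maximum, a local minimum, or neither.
f'(x) = 4*sqrt(2)*cos(2*x + pi/4)

Solve f'(x) = 0 on [0, π]:
  f'(x) = 0 ⇔ 2*cos(2*x) = 2*sin(2*x) ⇔ tan(2*x) = 1, i.e. 2*x = arctan(1) + nπ; keep the solutions lying in [0, π].
  ⇒ x = pi/8 ≈ 0.3927, 5*pi/8 ≈ 1.9635

f''(x) = -8*sqrt(2)*sin(2*x + pi/4)
Second-derivative test at each critical point:
  f''(0.3927) = -11.3137 < 0 → local maximum
  f''(1.9635) = 11.3137 > 0 → local minimum

Critical points: x = pi/8 ≈ 0.3927 (local maximum); x = 5*pi/8 ≈ 1.9635 (local minimum)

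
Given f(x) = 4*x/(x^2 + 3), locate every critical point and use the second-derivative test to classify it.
f'(x) = 4*(3 - x^2)/(x^4 + 6*x^2 + 9)

Solve f'(x) = 0:
  f'(x) = -4*(x^2 - 3)/(x^2 + 3)^2; the denominator is positive wherever f is defined, so f'(x) = 0 ⇔ 12 - 4*x^2 = 0.
  Factor: 12 - 4*x^2 = -4*(x^2 - 3); x^2 - 3 = 0 has no rational roots; quadratic formula: x = (0 ± √12)/2.
  ⇒ x = -sqrt(3) ≈ -1.7321, sqrt(3) ≈ 1.7321

f''(x) = 8*x*(x^2 - 9)/(x^2 + 3)^3
Second-derivative test at each critical point:
  f''(-1.7321) = 0.3849 > 0 → local minimum
  f''(1.7321) = -0.3849 < 0 → local maximum

Critical points: x = -sqrt(3) ≈ -1.7321 (local minimum); x = sqrt(3) ≈ 1.7321 (local maximum)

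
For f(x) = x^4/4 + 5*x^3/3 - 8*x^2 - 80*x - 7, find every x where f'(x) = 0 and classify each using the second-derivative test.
f'(x) = x^3 + 5*x^2 - 16*x - 80

Solve f'(x) = 0:
  Factor: x^3 + 5*x^2 - 16*x - 80 = (x - 4)*(x + 4)*(x + 5) = 0.
  ⇒ x = -5, -4, 4

f''(x) = 3*x^2 + 10*x - 16
Second-derivative test at each critical point:
  f''(-5) = 9 > 0 → local minimum
  f''(-4) = -8 < 0 → local maximum
  f''(4) = 72 > 0 → local minimum

Critical points: x = -5 (local minimum); x = -4 (local maximum); x = 4 (local minimum)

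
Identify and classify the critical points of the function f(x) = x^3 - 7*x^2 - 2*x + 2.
f'(x) = 3*x^2 - 14*x - 2

Solve f'(x) = 0:
  3*x^2 - 14*x - 2 = 0 has no rational roots; quadratic formula: x = (14 ± √220)/6.
  ⇒ x = 7/3 - sqrt(55)/3 ≈ -0.1387, 7/3 + sqrt(55)/3 ≈ 4.8054

f''(x) = 6*x - 14
Second-derivative test at each critical point:
  f''(-0.1387) = -14.8324 < 0 → local maximum
  f''(4.8054) = 14.8324 > 0 → local minimum

Critical points: x = 7/3 - sqrt(55)/3 ≈ -0.1387 (local maximum); x = 7/3 + sqrt(55)/3 ≈ 4.8054 (local minimum)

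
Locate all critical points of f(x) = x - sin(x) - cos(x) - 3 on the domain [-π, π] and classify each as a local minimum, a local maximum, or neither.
f'(x) = sin(x) - cos(x) + 1

Solve f'(x) = 0 on [-π, π]:
  f'(x) = 0 ⇔ sin(x) - cos(x) = -1. Write the left side as R·cos(x + φ) with R = √((-1)² + (-1)²) = sqrt(2), cos φ = -sqrt(2)/2, sin φ = -sqrt(2)/2; then cos(x + φ) = -sqrt(2)/2. Solve for x and keep the solutions lying in [-π, π].
  ⇒ x = -pi/2 ≈ -1.5708, 0

f''(x) = sin(x) + cos(x)
Second-derivative test at each critical point:
  f''(-1.5708) = -1 < 0 → local maximum
  f''(0) = 1 > 0 → local minimum

Critical points: x = -pi/2 ≈ -1.5708 (local maximum); x = 0 (local minimum)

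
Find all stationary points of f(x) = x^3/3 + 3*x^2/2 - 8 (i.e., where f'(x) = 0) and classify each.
f'(x) = x*(x + 3)

Solve f'(x) = 0:
  Factor: x^2 + 3*x = x*(x + 3) = 0.
  ⇒ x = -3, 0

f''(x) = 2*x + 3
Second-derivative test at each critical point:
  f''(-3) = -3 < 0 → local maximum
  f''(0) = 3 > 0 → local minimum

Critical points: x = -3 (local maximum); x = 0 (local minimum)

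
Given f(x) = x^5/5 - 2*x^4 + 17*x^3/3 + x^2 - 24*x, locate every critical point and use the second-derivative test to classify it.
f'(x) = x^4 - 8*x^3 + 17*x^2 + 2*x - 24

Solve f'(x) = 0:
  Factor: x^4 - 8*x^3 + 17*x^2 + 2*x - 24 = (x - 4)*(x - 3)*(x - 2)*(x + 1) = 0.
  ⇒ x = -1, 2, 3, 4

f''(x) = 4*x^3 - 24*x^2 + 34*x + 2
Second-derivative test at each critical point:
  f''(-1) = -60 < 0 → local maximum
  f''(2) = 6 > 0 → local minimum
  f''(3) = -4 < 0 → local maximum
  f''(4) = 10 > 0 → local minimum

Critical points: x = -1 (local maximum); x = 2 (local minimum); x = 3 (local maximum); x = 4 (local minimum)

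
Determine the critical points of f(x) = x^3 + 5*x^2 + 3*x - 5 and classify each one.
f'(x) = 3*x^2 + 10*x + 3

Solve f'(x) = 0:
  Factor: 3*x^2 + 10*x + 3 = (x + 3)*(3*x + 1) = 0.
  ⇒ x = -3, -1/3

f''(x) = 6*x + 10
Second-derivative test at each critical point:
  f''(-3) = -8 < 0 → local maximum
  f''(-1/3) = 8 > 0 → local minimum

Critical points: x = -3 (local maximum); x = -1/3 (local minimum)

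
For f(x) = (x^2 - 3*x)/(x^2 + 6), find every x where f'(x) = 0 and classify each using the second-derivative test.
f'(x) = 3*(x^2 + 4*x - 6)/(x^4 + 12*x^2 + 36)

Solve f'(x) = 0:
  f'(x) = 3*(x^2 + 4*x - 6)/(x^2 + 6)^2; the denominator is positive wherever f is defined, so f'(x) = 0 ⇔ 3*x^2 + 12*x - 18 = 0.
  Factor: 3*x^2 + 12*x - 18 = 3*(x^2 + 4*x - 6); x^2 + 4*x - 6 = 0 has no rational roots; quadratic formula: x = (-4 ± √40)/2.
  ⇒ x = -sqrt(10) - 2 ≈ -5.1623, -2 + sqrt(10) ≈ 1.1623

f''(x) = 6*(-x^3 - 6*x^2 + 18*x + 12)/(x^6 + 18*x^4 + 108*x^2 + 216)
Second-derivative test at each critical point:
  f''(-5.1623) = -0.0178 < 0 → local maximum
  f''(1.1623) = 0.3511 > 0 → local minimum

Critical points: x = -sqrt(10) - 2 ≈ -5.1623 (local maximum); x = -2 + sqrt(10) ≈ 1.1623 (local minimum)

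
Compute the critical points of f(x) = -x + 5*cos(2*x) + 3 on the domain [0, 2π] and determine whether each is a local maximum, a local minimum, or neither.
f'(x) = -10*sin(2*x) - 1

Solve f'(x) = 0 on [0, 2π]:
  f'(x) = 0 ⇔ sin(2*x) = -1/10, i.e. 2*x = arcsin(-1/10) + 2nπ or 2*x = π − arcsin(-1/10) + 2nπ; keep the solutions lying in [0, 2π].
  ⇒ x = asin(1/10)/2 + pi/2 ≈ 1.6209, pi - asin(1/10)/2 ≈ 3.0915, asin(1/10)/2 + 3*pi/2 ≈ 4.7625, -asin(1/10)/2 + 2*pi ≈ 6.2331

f''(x) = -20*cos(2*x)
Second-derivative test at each critical point:
  f''(1.6209) = 19.8997 > 0 → local minimum
  f''(3.0915) = -19.8997 < 0 → local maximum
  f''(4.7625) = 19.8997 > 0 → local minimum
  f''(6.2331) = -19.8997 < 0 → local maximum

Critical points: x = asin(1/10)/2 + pi/2 ≈ 1.6209 (local minimum); x = pi - asin(1/10)/2 ≈ 3.0915 (local maximum); x = asin(1/10)/2 + 3*pi/2 ≈ 4.7625 (local minimum); x = -asin(1/10)/2 + 2*pi ≈ 6.2331 (local maximum)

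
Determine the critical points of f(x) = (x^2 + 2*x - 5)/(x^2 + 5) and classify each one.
f'(x) = 2*(-x^2 + 10*x + 5)/(x^4 + 10*x^2 + 25)

Solve f'(x) = 0:
  f'(x) = -2*(x^2 - 10*x - 5)/(x^2 + 5)^2; the denominator is positive wherever f is defined, so f'(x) = 0 ⇔ -2*x^2 + 20*x + 10 = 0.
  Factor: -2*x^2 + 20*x + 10 = -2*(x^2 - 10*x - 5); x^2 - 10*x - 5 = 0 has no rational roots; quadratic formula: x = (10 ± √120)/2.
  ⇒ x = 5 - sqrt(30) ≈ -0.4772, 5 + sqrt(30) ≈ 10.4772

f''(x) = 4*(x^3 - 15*x^2 - 15*x + 25)/(x^6 + 15*x^4 + 75*x^2 + 125)
Second-derivative test at each critical point:
  f''(-0.4772) = 0.8017 > 0 → local minimum
  f''(10.4772) = -0.0017 < 0 → local maximum

Critical points: x = 5 - sqrt(30) ≈ -0.4772 (local minimum); x = 5 + sqrt(30) ≈ 10.4772 (local maximum)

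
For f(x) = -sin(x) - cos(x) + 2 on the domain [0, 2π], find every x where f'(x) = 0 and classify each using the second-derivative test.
f'(x) = sin(x) - cos(x)

Solve f'(x) = 0 on [0, 2π]:
  f'(x) = 0 ⇔ -cos(x) = -sin(x) ⇔ tan(x) = 1, i.e. x = arctan(1) + nπ; keep the solutions lying in [0, 2π].
  ⇒ x = pi/4 ≈ 0.7854, 5*pi/4 ≈ 3.9270

f''(x) = sin(x) + cos(x)
Second-derivative test at each critical point:
  f''(0.7854) = 1.4142 > 0 → local minimum
  f''(3.9270) = -1.4142 < 0 → local maximum

Critical points: x = pi/4 ≈ 0.7854 (local minimum); x = 5*pi/4 ≈ 3.9270 (local maximum)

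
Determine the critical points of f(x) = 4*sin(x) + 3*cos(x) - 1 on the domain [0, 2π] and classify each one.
f'(x) = -3*sin(x) + 4*cos(x)

Solve f'(x) = 0 on [0, 2π]:
  f'(x) = 0 ⇔ 4*cos(x) = 3*sin(x) ⇔ tan(x) = 4/3, i.e. x = arctan(4/3) + nπ; keep the solutions lying in [0, 2π].
  ⇒ x = atan(4/3) ≈ 0.9273, atan(4/3) + pi ≈ 4.0689

f''(x) = -4*sin(x) - 3*cos(x)
Second-derivative test at each critical point:
  f''(0.9273) = -5 < 0 → local maximum
  f''(4.0689) = 5 > 0 → local minimum

Critical points: x = atan(4/3) ≈ 0.9273 (local maximum); x = atan(4/3) + pi ≈ 4.0689 (local minimum)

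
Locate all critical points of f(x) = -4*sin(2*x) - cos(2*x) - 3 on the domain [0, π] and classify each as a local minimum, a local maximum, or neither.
f'(x) = 2*sin(2*x) - 8*cos(2*x)

Solve f'(x) = 0 on [0, π]:
  f'(x) = 0 ⇔ -4*cos(2*x) = -sin(2*x) ⇔ tan(2*x) = 4, i.e. 2*x = arctan(4) + nπ; keep the solutions lying in [0, π].
  ⇒ x = atan(4)/2 ≈ 0.6629, atan(4)/2 + pi/2 ≈ 2.2337

f''(x) = 16*sin(2*x) + 4*cos(2*x)
Second-derivative test at each critical point:
  f''(0.6629) = 16.4924 > 0 → local minimum
  f''(2.2337) = -16.4924 < 0 → local maximum

Critical points: x = atan(4)/2 ≈ 0.6629 (local minimum); x = atan(4)/2 + pi/2 ≈ 2.2337 (local maximum)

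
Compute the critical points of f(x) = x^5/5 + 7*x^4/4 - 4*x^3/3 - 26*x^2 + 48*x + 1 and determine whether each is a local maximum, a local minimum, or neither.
f'(x) = x^4 + 7*x^3 - 4*x^2 - 52*x + 48

Solve f'(x) = 0:
  Factor: x^4 + 7*x^3 - 4*x^2 - 52*x + 48 = (x - 2)*(x - 1)*(x + 4)*(x + 6) = 0.
  ⇒ x = -6, -4, 1, 2

f''(x) = 4*x^3 + 21*x^2 - 8*x - 52
Second-derivative test at each critical point:
  f''(-6) = -112 < 0 → local maximum
  f''(-4) = 60 > 0 → local minimum
  f''(1) = -35 < 0 → local maximum
  f''(2) = 48 > 0 → local minimum

Critical points: x = -6 (local maximum); x = -4 (local minimum); x = 1 (local maximum); x = 2 (local minimum)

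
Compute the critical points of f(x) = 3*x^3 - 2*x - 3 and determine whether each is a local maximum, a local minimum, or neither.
f'(x) = 9*x^2 - 2

Solve f'(x) = 0:
  9*x^2 - 2 = 0 has no rational roots; quadratic formula: x = (0 ± √72)/18.
  ⇒ x = -sqrt(2)/3 ≈ -0.4714, sqrt(2)/3 ≈ 0.4714

f''(x) = 18*x
Second-derivative test at each critical point:
  f''(-0.4714) = -8.4853 < 0 → local maximum
  f''(0.4714) = 8.4853 > 0 → local minimum

Critical points: x = -sqrt(2)/3 ≈ -0.4714 (local maximum); x = sqrt(2)/3 ≈ 0.4714 (local minimum)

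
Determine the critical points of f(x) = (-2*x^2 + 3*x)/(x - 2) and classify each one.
f'(x) = 2*(-x^2 + 4*x - 3)/(x^2 - 4*x + 4)

Solve f'(x) = 0:
  f'(x) = -2*(x - 3)*(x - 1)/(x - 2)^2; the denominator is positive wherever f is defined, so f'(x) = 0 ⇔ -2*x^2 + 8*x - 6 = 0.
  Factor: -2*x^2 + 8*x - 6 = -2*(x - 3)*(x - 1) = 0.
  ⇒ x = 1, 3

f''(x) = -4/(x^3 - 6*x^2 + 12*x - 8)
Second-derivative test at each critical point:
  f''(1) = 4 > 0 → local minimum
  f''(3) = -4 < 0 → local maximum

Critical points: x = 1 (local minimum); x = 3 (local maximum)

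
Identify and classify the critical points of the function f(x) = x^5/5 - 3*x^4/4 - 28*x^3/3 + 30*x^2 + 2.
f'(x) = x*(x^3 - 3*x^2 - 28*x + 60)

Solve f'(x) = 0:
  Factor: x^4 - 3*x^3 - 28*x^2 + 60*x = x*(x - 6)*(x - 2)*(x + 5) = 0.
  ⇒ x = -5, 0, 2, 6

f''(x) = 4*x^3 - 9*x^2 - 56*x + 60
Second-derivative test at each critical point:
  f''(-5) = -385 < 0 → local maximum
  f''(0) = 60 > 0 → local minimum
  f''(2) = -56 < 0 → local maximum
  f''(6) = 264 > 0 → local minimum

Critical points: x = -5 (local maximum); x = 0 (local minimum); x = 2 (local maximum); x = 6 (local minimum)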